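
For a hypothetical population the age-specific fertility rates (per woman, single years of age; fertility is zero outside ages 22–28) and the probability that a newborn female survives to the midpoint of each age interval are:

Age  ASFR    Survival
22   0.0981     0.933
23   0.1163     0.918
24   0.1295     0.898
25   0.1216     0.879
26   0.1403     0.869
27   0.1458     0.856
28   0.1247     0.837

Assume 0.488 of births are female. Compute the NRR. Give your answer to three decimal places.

0.377

Proportion female at birth = 0.488.
Survival-weighted fertility by age (1·fₓ·Sₓ):
  22: 1 × 0.0981 × 0.933 = 0.09153
  23: 1 × 0.1163 × 0.918 = 0.10676
  24: 1 × 0.1295 × 0.898 = 0.11629
  25: 1 × 0.1216 × 0.879 = 0.10689
  26: 1 × 0.1403 × 0.869 = 0.12192
  27: 1 × 0.1458 × 0.856 = 0.12480
  28: 1 × 0.1247 × 0.837 = 0.10437
Sum = 0.77256
NRR = 0.488 × 0.77256 = 0.37701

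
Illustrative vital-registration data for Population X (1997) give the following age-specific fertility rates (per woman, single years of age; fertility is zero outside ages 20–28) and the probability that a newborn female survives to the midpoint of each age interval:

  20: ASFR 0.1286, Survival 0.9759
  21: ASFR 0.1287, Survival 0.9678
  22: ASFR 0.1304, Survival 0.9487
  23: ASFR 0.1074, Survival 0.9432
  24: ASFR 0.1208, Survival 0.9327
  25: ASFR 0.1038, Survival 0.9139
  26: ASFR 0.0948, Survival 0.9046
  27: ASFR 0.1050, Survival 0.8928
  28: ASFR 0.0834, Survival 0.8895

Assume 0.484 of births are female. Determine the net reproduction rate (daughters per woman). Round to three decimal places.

Proportion female at birth = 0.484.
Weighting each age-specific rate by interval width and survival:
  20: 1 × 0.1286 × 0.9759 = 0.12550
  21: 1 × 0.1287 × 0.9678 = 0.12456
  22: 1 × 0.1304 × 0.9487 = 0.12371
  23: 1 × 0.1074 × 0.9432 = 0.10130
  24: 1 × 0.1208 × 0.9327 = 0.11267
  25: 1 × 0.1038 × 0.9139 = 0.09486
  26: 1 × 0.0948 × 0.9046 = 0.08576
  27: 1 × 0.1050 × 0.8928 = 0.09374
  28: 1 × 0.0834 × 0.8895 = 0.07418
Sum = 0.93628
NRR = 0.484 × 0.93628 = 0.45316

0.453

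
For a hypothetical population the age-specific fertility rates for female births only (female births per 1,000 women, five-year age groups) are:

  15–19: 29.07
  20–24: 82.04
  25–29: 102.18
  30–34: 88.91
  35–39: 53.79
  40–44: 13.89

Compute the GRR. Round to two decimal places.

Sum of female ASFRs = 29.07 + 82.04 + 102.18 + 88.91 + 53.79 + 13.89 = 369.88
GRR = 5 × 369.88 / 1000 = 1.8494

1.85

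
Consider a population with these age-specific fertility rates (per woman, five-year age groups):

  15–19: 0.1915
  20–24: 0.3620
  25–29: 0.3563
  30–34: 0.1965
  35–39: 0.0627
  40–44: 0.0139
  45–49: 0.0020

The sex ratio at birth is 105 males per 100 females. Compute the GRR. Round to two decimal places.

Proportion female at birth = 100 / (100 + 105) = 0.48780.
Sum of ASFRs = 0.1915 + 0.3620 + 0.3563 + 0.1965 + 0.0627 + 0.0139 + 0.0020 = 1.1849
TFR = 5 × 1.1849 = 5.9245
GRR = 0.48780 × 5.9245 = 2.88997

2.89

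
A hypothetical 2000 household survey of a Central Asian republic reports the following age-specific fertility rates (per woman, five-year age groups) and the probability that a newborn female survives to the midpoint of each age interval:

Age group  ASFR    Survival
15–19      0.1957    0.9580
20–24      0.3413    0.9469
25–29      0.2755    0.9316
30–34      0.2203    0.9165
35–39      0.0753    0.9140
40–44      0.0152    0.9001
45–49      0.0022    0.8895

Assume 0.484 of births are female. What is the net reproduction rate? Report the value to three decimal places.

2.550

Proportion female at birth = 0.484.
Per-age-group product (5 × ASFR × survival probability):
  15–19: 5 × 0.1957 × 0.9580 = 0.93740
  20–24: 5 × 0.3413 × 0.9469 = 1.61588
  25–29: 5 × 0.2755 × 0.9316 = 1.28328
  30–34: 5 × 0.2203 × 0.9165 = 1.00952
  35–39: 5 × 0.0753 × 0.9140 = 0.34412
  40–44: 5 × 0.0152 × 0.9001 = 0.06841
  45–49: 5 × 0.0022 × 0.8895 = 0.00978
Sum = 5.26839
NRR = 0.484 × 5.26839 = 2.54990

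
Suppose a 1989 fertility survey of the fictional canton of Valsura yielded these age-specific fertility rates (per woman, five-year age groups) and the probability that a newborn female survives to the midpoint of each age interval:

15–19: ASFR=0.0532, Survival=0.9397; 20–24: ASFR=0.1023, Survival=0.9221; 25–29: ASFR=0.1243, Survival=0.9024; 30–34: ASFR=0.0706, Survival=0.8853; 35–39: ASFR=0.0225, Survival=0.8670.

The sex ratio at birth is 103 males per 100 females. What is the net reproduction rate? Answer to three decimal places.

Proportion female at birth = 100 / (100 + 103) = 0.49261.
Each age group contributes 5 × ASFR × survival:
  15–19: 5 × 0.0532 × 0.9397 = 0.24996
  20–24: 5 × 0.1023 × 0.9221 = 0.47165
  25–29: 5 × 0.1243 × 0.9024 = 0.56084
  30–34: 5 × 0.0706 × 0.8853 = 0.31251
  35–39: 5 × 0.0225 × 0.8670 = 0.09754
Sum = 1.69250
NRR = 0.49261 × 1.69250 = 0.83374

0.834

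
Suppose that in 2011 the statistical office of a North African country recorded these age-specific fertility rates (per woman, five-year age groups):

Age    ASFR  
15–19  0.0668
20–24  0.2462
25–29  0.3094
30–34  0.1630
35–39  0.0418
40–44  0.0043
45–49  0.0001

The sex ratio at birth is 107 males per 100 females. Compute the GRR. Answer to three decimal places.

2.009

Proportion female at birth = 100 / (100 + 107) = 0.48309.
Sum of ASFRs = 0.0668 + 0.2462 + 0.3094 + 0.1630 + 0.0418 + 0.0043 + 0.0001 = 0.8316
TFR = 5 × 0.8316 = 4.158
GRR = 0.48309 × 4.158 = 2.00869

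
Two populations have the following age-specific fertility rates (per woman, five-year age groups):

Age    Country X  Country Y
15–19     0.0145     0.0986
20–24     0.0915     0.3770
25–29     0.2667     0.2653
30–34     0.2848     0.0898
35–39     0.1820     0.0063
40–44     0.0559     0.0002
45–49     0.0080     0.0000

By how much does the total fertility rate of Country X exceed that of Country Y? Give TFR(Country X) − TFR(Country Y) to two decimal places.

0.33

Country X:
  Sum of ASFRs = 0.0145 + 0.0915 + 0.2667 + 0.2848 + 0.1820 + 0.0559 + 0.0080 = 0.9034
  TFR = 5 × 0.9034 = 4.517
Country Y:
  Sum of ASFRs = 0.0986 + 0.3770 + 0.2653 + 0.0898 + 0.0063 + 0.0002 + 0.0000 = 0.8372
  TFR = 5 × 0.8372 = 4.186
Difference = 4.517 − 4.186 = 0.331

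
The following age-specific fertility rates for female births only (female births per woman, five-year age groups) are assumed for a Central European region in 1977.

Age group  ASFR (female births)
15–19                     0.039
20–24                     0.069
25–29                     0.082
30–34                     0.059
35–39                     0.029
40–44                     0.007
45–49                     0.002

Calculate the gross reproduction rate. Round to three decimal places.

1.435

Sum of female ASFRs = 0.039 + 0.069 + 0.082 + 0.059 + 0.029 + 0.007 + 0.002 = 0.287
GRR = 5 × 0.287 = 1.435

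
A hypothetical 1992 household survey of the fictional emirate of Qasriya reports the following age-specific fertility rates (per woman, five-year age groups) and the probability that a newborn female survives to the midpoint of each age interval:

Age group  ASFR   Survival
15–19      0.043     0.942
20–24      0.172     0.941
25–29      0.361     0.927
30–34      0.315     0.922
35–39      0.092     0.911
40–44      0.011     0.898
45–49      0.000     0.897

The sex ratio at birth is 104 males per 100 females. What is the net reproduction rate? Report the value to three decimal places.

Proportion female at birth = 100 / (100 + 104) = 0.49020.
Survival-weighted fertility by age (5·fₓ·Sₓ):
  15–19: 5 × 0.043 × 0.942 = 0.20253
  20–24: 5 × 0.172 × 0.941 = 0.80926
  25–29: 5 × 0.361 × 0.927 = 1.67324
  30–34: 5 × 0.315 × 0.922 = 1.45215
  35–39: 5 × 0.092 × 0.911 = 0.41906
  40–44: 5 × 0.011 × 0.898 = 0.04939
  45–49: 5 × 0.000 × 0.897 = 0.00000
Sum = 4.60563
NRR = 0.49020 × 4.60563 = 2.25768
NRR > 1, so each generation more than replaces itself.

2.258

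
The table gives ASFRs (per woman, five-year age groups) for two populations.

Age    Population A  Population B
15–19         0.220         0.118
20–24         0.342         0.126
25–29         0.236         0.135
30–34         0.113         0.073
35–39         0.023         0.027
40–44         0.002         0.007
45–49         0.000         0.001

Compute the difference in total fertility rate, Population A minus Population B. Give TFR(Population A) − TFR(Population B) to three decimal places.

Population A:
  Sum of ASFRs = 0.220 + 0.342 + 0.236 + 0.113 + 0.023 + 0.002 + 0.000 = 0.936
  TFR = 5 × 0.936 = 4.68
Population B:
  Sum of ASFRs = 0.118 + 0.126 + 0.135 + 0.073 + 0.027 + 0.007 + 0.001 = 0.487
  TFR = 5 × 0.487 = 2.435
Difference = 4.68 − 2.435 = 2.245

2.245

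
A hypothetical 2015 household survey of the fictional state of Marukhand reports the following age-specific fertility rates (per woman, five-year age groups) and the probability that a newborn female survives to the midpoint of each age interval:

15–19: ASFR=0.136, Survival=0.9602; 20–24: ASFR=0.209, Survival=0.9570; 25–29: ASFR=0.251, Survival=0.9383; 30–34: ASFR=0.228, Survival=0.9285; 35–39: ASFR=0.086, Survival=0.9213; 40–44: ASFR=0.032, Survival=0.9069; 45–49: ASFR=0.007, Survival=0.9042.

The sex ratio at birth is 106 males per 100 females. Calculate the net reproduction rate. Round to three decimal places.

Proportion female at birth = 100 / (100 + 106) = 0.48544.
Each age group contributes 5 × ASFR × survival:
  15–19: 5 × 0.136 × 0.9602 = 0.65294
  20–24: 5 × 0.209 × 0.9570 = 1.00007
  25–29: 5 × 0.251 × 0.9383 = 1.17757
  30–34: 5 × 0.228 × 0.9285 = 1.05849
  35–39: 5 × 0.086 × 0.9213 = 0.39616
  40–44: 5 × 0.032 × 0.9069 = 0.14510
  45–49: 5 × 0.007 × 0.9042 = 0.03165
Sum = 4.46198
NRR = 0.48544 × 4.46198 = 2.16602

2.166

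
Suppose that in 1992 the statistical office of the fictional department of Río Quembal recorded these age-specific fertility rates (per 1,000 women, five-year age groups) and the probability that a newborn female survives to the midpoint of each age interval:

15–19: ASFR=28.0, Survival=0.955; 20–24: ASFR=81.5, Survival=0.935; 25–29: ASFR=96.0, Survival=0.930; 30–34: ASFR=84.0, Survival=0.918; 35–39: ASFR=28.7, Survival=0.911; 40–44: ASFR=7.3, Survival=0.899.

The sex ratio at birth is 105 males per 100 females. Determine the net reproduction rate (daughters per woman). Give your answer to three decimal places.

0.737

Proportion female at birth = 100 / (100 + 105) = 0.48780.
Each age group contributes 5 × ASFR × survival:
  15–19: 5 × 28.0/1000 × 0.955 = 0.13370
  20–24: 5 × 81.5/1000 × 0.935 = 0.38101
  25–29: 5 × 96.0/1000 × 0.930 = 0.44640
  30–34: 5 × 84.0/1000 × 0.918 = 0.38556
  35–39: 5 × 28.7/1000 × 0.911 = 0.13073
  40–44: 5 × 7.3/1000 × 0.899 = 0.03281
Sum = 1.51021
NRR = 0.48780 × 1.51021 = 0.73668
With NRR below 1 the population is below replacement fertility.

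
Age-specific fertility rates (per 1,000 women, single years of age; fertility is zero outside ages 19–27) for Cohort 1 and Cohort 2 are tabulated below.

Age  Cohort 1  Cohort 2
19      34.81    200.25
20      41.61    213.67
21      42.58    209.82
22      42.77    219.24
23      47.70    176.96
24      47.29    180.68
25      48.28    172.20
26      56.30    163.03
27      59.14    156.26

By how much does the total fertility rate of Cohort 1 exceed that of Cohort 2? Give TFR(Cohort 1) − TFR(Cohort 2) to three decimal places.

Cohort 1:
  Sum of ASFRs = 34.81 + 41.61 + 42.58 + 42.77 + 47.70 + 47.29 + 48.28 + 56.30 + 59.14 = 420.48
  TFR = 420.48 / 1000 = 0.42048
Cohort 2:
  Sum of ASFRs = 200.25 + 213.67 + 209.82 + 219.24 + 176.96 + 180.68 + 172.20 + 163.03 + 156.26 = 1692.11
  TFR = 1692.11 / 1000 = 1.69211
Difference = 0.42048 − 1.69211 = -1.27163

-1.272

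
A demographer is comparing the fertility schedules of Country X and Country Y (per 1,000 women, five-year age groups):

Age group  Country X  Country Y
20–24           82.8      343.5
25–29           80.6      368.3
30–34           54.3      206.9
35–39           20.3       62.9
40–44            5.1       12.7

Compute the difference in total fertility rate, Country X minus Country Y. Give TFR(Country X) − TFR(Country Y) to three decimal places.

-3.756

Country X:
  Sum of ASFRs = 82.8 + 80.6 + 54.3 + 20.3 + 5.1 = 243.1
  TFR = 5 × 243.1 / 1000 = 1.2155
Country Y:
  Sum of ASFRs = 343.5 + 368.3 + 206.9 + 62.9 + 12.7 = 994.3
  TFR = 5 × 994.3 / 1000 = 4.9715
Difference = 1.2155 − 4.9715 = -3.756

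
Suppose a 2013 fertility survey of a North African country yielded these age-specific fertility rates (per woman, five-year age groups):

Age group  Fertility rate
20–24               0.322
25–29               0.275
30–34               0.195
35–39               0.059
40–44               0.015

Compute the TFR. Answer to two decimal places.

4.33

Sum of ASFRs = 0.322 + 0.275 + 0.195 + 0.059 + 0.015 = 0.866
TFR = 5 × 0.866 = 4.33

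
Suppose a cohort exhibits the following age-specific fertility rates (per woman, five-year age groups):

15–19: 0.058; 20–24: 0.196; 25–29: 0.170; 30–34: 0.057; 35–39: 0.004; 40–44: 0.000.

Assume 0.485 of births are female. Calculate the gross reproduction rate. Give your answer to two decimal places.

Proportion female at birth = 0.485.
Sum of ASFRs = 0.058 + 0.196 + 0.170 + 0.057 + 0.004 + 0.000 = 0.485
TFR = 5 × 0.485 = 2.425
GRR = 0.485 × 2.425 = 1.17613

1.18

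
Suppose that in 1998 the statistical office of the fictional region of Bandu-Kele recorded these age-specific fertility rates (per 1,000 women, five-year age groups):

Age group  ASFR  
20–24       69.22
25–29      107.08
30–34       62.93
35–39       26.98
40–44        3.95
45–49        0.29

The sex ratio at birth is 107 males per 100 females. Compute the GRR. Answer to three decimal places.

0.653

Proportion female at birth = 100 / (100 + 107) = 0.48309.
Sum of ASFRs = 69.22 + 107.08 + 62.93 + 26.98 + 3.95 + 0.29 = 270.45
TFR = 5 × 270.45 / 1000 = 1.35225
GRR = 0.48309 × 1.35225 = 0.65326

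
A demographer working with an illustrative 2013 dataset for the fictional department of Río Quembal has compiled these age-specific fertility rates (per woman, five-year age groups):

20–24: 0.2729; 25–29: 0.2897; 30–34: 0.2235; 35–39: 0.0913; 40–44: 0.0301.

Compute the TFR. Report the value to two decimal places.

4.54

Sum of ASFRs = 0.2729 + 0.2897 + 0.2235 + 0.0913 + 0.0301 = 0.9075
TFR = 5 × 0.9075 = 4.5375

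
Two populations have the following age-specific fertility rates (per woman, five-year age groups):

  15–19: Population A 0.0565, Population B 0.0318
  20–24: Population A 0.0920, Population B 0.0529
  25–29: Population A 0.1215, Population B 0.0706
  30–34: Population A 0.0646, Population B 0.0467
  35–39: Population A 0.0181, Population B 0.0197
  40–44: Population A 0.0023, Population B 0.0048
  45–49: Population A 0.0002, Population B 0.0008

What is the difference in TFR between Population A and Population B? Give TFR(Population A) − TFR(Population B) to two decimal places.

Population A:
  Sum of ASFRs = 0.0565 + 0.0920 + 0.1215 + 0.0646 + 0.0181 + 0.0023 + 0.0002 = 0.3552
  TFR = 5 × 0.3552 = 1.776
Population B:
  Sum of ASFRs = 0.0318 + 0.0529 + 0.0706 + 0.0467 + 0.0197 + 0.0048 + 0.0008 = 0.2273
  TFR = 5 × 0.2273 = 1.1365
Difference = 1.776 − 1.1365 = 0.6395

0.64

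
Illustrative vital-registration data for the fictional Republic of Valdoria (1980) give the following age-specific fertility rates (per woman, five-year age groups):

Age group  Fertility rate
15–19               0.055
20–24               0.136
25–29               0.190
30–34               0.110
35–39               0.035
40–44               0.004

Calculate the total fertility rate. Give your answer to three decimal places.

2.650

Sum of ASFRs = 0.055 + 0.136 + 0.190 + 0.110 + 0.035 + 0.004 = 0.530
TFR = 5 × 0.530 = 2.65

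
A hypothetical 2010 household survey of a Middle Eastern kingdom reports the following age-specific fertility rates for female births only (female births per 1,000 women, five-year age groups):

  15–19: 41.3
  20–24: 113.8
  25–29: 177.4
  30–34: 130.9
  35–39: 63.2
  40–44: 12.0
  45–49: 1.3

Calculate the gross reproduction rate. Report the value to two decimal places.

Sum of female ASFRs = 41.3 + 113.8 + 177.4 + 130.9 + 63.2 + 12.0 + 1.3 = 539.9
GRR = 5 × 539.9 / 1000 = 2.6995

2.70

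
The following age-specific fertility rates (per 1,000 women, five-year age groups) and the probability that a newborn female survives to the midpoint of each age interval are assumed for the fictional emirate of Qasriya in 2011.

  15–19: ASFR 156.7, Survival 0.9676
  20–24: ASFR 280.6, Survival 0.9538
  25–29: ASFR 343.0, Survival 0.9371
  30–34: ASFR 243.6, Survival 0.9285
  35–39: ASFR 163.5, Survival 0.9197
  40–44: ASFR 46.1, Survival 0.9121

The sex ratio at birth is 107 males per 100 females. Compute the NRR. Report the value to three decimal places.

2.800

Proportion female at birth = 100 / (100 + 107) = 0.48309.
Per-age-group product (5 × ASFR × survival probability):
  15–19: 5 × 156.7/1000 × 0.9676 = 0.75811
  20–24: 5 × 280.6/1000 × 0.9538 = 1.33818
  25–29: 5 × 343.0/1000 × 0.9371 = 1.60713
  30–34: 5 × 243.6/1000 × 0.9285 = 1.13091
  35–39: 5 × 163.5/1000 × 0.9197 = 0.75185
  40–44: 5 × 46.1/1000 × 0.9121 = 0.21024
Sum = 5.79642
NRR = 0.48309 × 5.79642 = 2.80019
An NRR exceeding 1 indicates intrinsic growth under these rates.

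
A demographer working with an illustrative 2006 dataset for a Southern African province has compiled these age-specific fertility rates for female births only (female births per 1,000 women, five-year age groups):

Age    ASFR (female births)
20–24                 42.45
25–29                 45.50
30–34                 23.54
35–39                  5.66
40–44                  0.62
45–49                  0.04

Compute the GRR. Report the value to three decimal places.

0.589

Sum of female ASFRs = 42.45 + 45.50 + 23.54 + 5.66 + 0.62 + 0.04 = 117.81
GRR = 5 × 117.81 / 1000 = 0.58905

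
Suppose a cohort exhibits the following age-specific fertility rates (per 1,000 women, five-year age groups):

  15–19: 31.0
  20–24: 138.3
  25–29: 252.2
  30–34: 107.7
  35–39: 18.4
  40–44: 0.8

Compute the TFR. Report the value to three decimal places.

2.742

Sum of ASFRs = 31.0 + 138.3 + 252.2 + 107.7 + 18.4 + 0.8 = 548.4
TFR = 5 × 548.4 / 1000 = 2.742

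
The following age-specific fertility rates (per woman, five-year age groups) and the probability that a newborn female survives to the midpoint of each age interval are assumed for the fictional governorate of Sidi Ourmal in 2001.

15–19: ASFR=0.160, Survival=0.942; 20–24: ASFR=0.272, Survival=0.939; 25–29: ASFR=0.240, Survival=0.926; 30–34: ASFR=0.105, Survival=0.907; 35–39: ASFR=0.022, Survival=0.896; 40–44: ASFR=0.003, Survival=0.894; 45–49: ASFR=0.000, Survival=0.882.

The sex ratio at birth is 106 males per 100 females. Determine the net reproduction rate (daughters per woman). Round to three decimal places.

1.811

Proportion female at birth = 100 / (100 + 106) = 0.48544.
Survival-weighted fertility by age (5·fₓ·Sₓ):
  15–19: 5 × 0.160 × 0.942 = 0.75360
  20–24: 5 × 0.272 × 0.939 = 1.27704
  25–29: 5 × 0.240 × 0.926 = 1.11120
  30–34: 5 × 0.105 × 0.907 = 0.47618
  35–39: 5 × 0.022 × 0.896 = 0.09856
  40–44: 5 × 0.003 × 0.894 = 0.01341
  45–49: 5 × 0.000 × 0.882 = 0.00000
Sum = 3.72999
NRR = 0.48544 × 3.72999 = 1.81069
An NRR exceeding 1 indicates intrinsic growth under these rates.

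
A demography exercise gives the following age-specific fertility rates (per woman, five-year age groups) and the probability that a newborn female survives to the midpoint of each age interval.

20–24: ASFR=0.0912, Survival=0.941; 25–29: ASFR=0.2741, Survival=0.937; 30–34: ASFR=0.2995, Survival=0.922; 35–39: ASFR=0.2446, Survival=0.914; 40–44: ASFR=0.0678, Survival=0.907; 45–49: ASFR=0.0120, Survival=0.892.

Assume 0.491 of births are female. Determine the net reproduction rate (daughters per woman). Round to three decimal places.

Proportion female at birth = 0.491.
Each age group contributes 5 × ASFR × survival:
  20–24: 5 × 0.0912 × 0.941 = 0.42910
  25–29: 5 × 0.2741 × 0.937 = 1.28416
  30–34: 5 × 0.2995 × 0.922 = 1.38070
  35–39: 5 × 0.2446 × 0.914 = 1.11782
  40–44: 5 × 0.0678 × 0.907 = 0.30747
  45–49: 5 × 0.0120 × 0.892 = 0.05352
Sum = 4.57277
NRR = 0.491 × 4.57277 = 2.24523

2.245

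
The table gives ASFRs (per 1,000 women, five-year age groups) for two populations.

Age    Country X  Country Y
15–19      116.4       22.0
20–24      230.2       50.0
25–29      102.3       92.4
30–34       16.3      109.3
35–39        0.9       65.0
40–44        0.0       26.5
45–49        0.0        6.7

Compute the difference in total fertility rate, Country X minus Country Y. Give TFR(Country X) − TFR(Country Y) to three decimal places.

0.471

Country X:
  Sum of ASFRs = 116.4 + 230.2 + 102.3 + 16.3 + 0.9 + 0.0 + 0.0 = 466.1
  TFR = 5 × 466.1 / 1000 = 2.3305
Country Y:
  Sum of ASFRs = 22.0 + 50.0 + 92.4 + 109.3 + 65.0 + 26.5 + 6.7 = 371.9
  TFR = 5 × 371.9 / 1000 = 1.8595
Difference = 2.3305 − 1.8595 = 0.471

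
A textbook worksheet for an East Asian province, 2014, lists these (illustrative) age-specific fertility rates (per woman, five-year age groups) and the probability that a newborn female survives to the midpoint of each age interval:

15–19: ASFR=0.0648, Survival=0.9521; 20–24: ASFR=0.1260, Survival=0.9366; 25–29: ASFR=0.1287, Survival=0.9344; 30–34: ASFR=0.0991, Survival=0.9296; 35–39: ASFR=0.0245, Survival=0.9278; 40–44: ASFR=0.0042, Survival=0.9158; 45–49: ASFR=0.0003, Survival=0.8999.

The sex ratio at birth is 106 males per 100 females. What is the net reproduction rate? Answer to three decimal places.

Proportion female at birth = 100 / (100 + 106) = 0.48544.
Survival-weighted fertility by age (5·fₓ·Sₓ):
  15–19: 5 × 0.0648 × 0.9521 = 0.30848
  20–24: 5 × 0.1260 × 0.9366 = 0.59006
  25–29: 5 × 0.1287 × 0.9344 = 0.60129
  30–34: 5 × 0.0991 × 0.9296 = 0.46062
  35–39: 5 × 0.0245 × 0.9278 = 0.11366
  40–44: 5 × 0.0042 × 0.9158 = 0.01923
  45–49: 5 × 0.0003 × 0.8999 = 0.00135
Sum = 2.09469
NRR = 0.48544 × 2.09469 = 1.01685

1.017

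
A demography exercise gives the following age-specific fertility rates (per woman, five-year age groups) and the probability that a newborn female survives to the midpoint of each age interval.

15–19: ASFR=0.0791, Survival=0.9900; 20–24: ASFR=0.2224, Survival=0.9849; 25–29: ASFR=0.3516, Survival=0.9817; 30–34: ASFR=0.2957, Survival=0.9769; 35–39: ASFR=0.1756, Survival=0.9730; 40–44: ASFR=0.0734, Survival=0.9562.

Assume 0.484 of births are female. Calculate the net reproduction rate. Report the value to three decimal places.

2.837

Proportion female at birth = 0.484.
Per-age-group product (5 × ASFR × survival probability):
  15–19: 5 × 0.0791 × 0.9900 = 0.39155
  20–24: 5 × 0.2224 × 0.9849 = 1.09521
  25–29: 5 × 0.3516 × 0.9817 = 1.72583
  30–34: 5 × 0.2957 × 0.9769 = 1.44435
  35–39: 5 × 0.1756 × 0.9730 = 0.85429
  40–44: 5 × 0.0734 × 0.9562 = 0.35093
Sum = 5.86216
NRR = 0.484 × 5.86216 = 2.83729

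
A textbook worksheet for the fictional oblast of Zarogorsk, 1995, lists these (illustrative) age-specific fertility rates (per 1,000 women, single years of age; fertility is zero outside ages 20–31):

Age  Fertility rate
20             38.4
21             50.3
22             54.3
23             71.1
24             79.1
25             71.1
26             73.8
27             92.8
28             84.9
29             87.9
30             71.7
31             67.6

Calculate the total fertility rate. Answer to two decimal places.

0.84

Sum of ASFRs = 38.4 + 50.3 + 54.3 + 71.1 + 79.1 + 71.1 + 73.8 + 92.8 + 84.9 + 87.9 + 71.7 + 67.6 = 843.0
TFR = 843.0 / 1000 = 0.843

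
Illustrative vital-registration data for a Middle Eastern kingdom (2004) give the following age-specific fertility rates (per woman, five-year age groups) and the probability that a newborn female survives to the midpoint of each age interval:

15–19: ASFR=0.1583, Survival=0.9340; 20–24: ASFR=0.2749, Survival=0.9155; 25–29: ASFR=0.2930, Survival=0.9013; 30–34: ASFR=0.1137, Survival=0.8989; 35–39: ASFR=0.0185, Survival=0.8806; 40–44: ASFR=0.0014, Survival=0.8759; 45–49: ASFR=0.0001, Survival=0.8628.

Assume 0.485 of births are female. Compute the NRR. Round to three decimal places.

Proportion female at birth = 0.485.
Each age group contributes 5 × ASFR × survival:
  15–19: 5 × 0.1583 × 0.9340 = 0.73926
  20–24: 5 × 0.2749 × 0.9155 = 1.25835
  25–29: 5 × 0.2930 × 0.9013 = 1.32040
  30–34: 5 × 0.1137 × 0.8989 = 0.51102
  35–39: 5 × 0.0185 × 0.8806 = 0.08146
  40–44: 5 × 0.0014 × 0.8759 = 0.00613
  45–49: 5 × 0.0001 × 0.8628 = 0.00043
Sum = 3.91705
NRR = 0.485 × 3.91705 = 1.89977
NRR > 1, so each generation more than replaces itself.

1.900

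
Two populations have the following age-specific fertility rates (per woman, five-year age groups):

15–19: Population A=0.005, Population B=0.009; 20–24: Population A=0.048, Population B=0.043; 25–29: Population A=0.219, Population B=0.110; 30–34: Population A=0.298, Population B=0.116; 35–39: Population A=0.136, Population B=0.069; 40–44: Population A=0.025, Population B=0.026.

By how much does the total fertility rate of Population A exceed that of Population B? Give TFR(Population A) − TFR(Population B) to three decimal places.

Population A:
  Sum of ASFRs = 0.005 + 0.048 + 0.219 + 0.298 + 0.136 + 0.025 = 0.731
  TFR = 5 × 0.731 = 3.655
Population B:
  Sum of ASFRs = 0.009 + 0.043 + 0.110 + 0.116 + 0.069 + 0.026 = 0.373
  TFR = 5 × 0.373 = 1.865
Difference = 3.655 − 1.865 = 1.79

1.790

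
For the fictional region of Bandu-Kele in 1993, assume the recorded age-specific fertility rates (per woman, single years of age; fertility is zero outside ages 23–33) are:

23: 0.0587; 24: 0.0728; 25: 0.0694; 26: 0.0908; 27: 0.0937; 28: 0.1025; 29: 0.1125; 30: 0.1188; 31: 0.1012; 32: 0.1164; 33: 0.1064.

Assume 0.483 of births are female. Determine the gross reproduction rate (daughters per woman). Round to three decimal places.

Proportion female at birth = 0.483.
Sum of ASFRs = 0.0587 + 0.0728 + 0.0694 + 0.0908 + 0.0937 + 0.1025 + 0.1125 + 0.1188 + 0.1012 + 0.1164 + 0.1064 = 1.0432
TFR = 1.0432
GRR = 0.483 × 1.0432 = 0.50387

0.504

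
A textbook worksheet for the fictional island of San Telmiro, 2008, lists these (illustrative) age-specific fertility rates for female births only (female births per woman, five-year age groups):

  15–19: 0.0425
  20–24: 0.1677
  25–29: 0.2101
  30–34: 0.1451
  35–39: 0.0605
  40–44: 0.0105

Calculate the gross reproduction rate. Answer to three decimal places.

Sum of female ASFRs = 0.0425 + 0.1677 + 0.2101 + 0.1451 + 0.0605 + 0.0105 = 0.6364
GRR = 5 × 0.6364 = 3.182

3.182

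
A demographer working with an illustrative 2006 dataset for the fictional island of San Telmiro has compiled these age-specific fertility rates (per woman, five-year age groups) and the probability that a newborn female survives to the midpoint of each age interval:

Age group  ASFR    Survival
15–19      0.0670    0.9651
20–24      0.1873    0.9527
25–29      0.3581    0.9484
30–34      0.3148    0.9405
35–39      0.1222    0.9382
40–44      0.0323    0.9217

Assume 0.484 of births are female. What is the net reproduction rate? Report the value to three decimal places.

Proportion female at birth = 0.484.
Survival-weighted fertility by age (5·fₓ·Sₓ):
  15–19: 5 × 0.0670 × 0.9651 = 0.32331
  20–24: 5 × 0.1873 × 0.9527 = 0.89220
  25–29: 5 × 0.3581 × 0.9484 = 1.69811
  30–34: 5 × 0.3148 × 0.9405 = 1.48035
  35–39: 5 × 0.1222 × 0.9382 = 0.57324
  40–44: 5 × 0.0323 × 0.9217 = 0.14885
Sum = 5.11606
NRR = 0.484 × 5.11606 = 2.47617

2.476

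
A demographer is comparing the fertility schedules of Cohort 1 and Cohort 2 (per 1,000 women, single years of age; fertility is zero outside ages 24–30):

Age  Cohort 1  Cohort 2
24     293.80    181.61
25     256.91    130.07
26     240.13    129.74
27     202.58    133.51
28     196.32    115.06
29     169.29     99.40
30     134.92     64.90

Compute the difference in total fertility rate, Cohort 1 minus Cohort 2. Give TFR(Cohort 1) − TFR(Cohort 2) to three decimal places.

0.640

Cohort 1:
  Sum of ASFRs = 293.80 + 256.91 + 240.13 + 202.58 + 196.32 + 169.29 + 134.92 = 1493.95
  TFR = 1493.95 / 1000 = 1.49395
Cohort 2:
  Sum of ASFRs = 181.61 + 130.07 + 129.74 + 133.51 + 115.06 + 99.40 + 64.90 = 854.29
  TFR = 854.29 / 1000 = 0.85429
Difference = 1.49395 − 0.85429 = 0.63966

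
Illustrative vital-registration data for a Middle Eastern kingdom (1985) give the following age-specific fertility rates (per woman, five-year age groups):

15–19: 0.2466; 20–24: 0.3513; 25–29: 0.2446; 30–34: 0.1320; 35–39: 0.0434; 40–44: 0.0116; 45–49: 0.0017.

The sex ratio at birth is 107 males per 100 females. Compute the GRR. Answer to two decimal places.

2.49

Proportion female at birth = 100 / (100 + 107) = 0.48309.
Sum of ASFRs = 0.2466 + 0.3513 + 0.2446 + 0.1320 + 0.0434 + 0.0116 + 0.0017 = 1.0312
TFR = 5 × 1.0312 = 5.156
GRR = 0.48309 × 5.156 = 2.49081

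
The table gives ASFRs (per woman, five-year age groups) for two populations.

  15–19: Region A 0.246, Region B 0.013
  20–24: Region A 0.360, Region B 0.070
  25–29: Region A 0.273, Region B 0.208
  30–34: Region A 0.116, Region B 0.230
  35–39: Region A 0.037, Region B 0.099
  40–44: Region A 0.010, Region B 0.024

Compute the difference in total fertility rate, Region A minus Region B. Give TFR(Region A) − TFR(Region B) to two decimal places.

Region A:
  Sum of ASFRs = 0.246 + 0.360 + 0.273 + 0.116 + 0.037 + 0.010 = 1.042
  TFR = 5 × 1.042 = 5.21
Region B:
  Sum of ASFRs = 0.013 + 0.070 + 0.208 + 0.230 + 0.099 + 0.024 = 0.644
  TFR = 5 × 0.644 = 3.22
Difference = 5.21 − 3.22 = 1.99

1.99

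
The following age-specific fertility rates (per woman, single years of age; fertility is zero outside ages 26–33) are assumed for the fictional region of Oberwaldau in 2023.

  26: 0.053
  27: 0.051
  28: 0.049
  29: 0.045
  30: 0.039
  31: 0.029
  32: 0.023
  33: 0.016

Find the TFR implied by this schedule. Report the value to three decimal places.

0.305

Sum of ASFRs = 0.053 + 0.051 + 0.049 + 0.045 + 0.039 + 0.029 + 0.023 + 0.016 = 0.305
TFR = 0.305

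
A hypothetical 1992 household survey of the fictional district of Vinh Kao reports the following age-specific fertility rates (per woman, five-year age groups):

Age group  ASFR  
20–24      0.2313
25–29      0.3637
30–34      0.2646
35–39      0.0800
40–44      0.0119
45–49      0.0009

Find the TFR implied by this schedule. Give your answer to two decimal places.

4.76

Sum of ASFRs = 0.2313 + 0.3637 + 0.2646 + 0.0800 + 0.0119 + 0.0009 = 0.9524
TFR = 5 × 0.9524 = 4.762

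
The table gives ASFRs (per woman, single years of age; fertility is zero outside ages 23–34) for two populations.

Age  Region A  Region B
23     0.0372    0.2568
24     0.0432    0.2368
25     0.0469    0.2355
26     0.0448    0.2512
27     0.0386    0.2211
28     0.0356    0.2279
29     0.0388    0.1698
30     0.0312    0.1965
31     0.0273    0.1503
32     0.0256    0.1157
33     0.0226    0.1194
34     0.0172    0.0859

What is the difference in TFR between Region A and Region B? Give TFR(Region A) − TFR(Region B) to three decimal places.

Region A:
  Sum of ASFRs = 0.0372 + 0.0432 + 0.0469 + 0.0448 + 0.0386 + 0.0356 + 0.0388 + 0.0312 + 0.0273 + 0.0256 + 0.0226 + 0.0172 = 0.4090
  TFR = 0.409
Region B:
  Sum of ASFRs = 0.2568 + 0.2368 + 0.2355 + 0.2512 + 0.2211 + 0.2279 + 0.1698 + 0.1965 + 0.1503 + 0.1157 + 0.1194 + 0.0859 = 2.2669
  TFR = 2.2669
Difference = 0.409 − 2.2669 = -1.8579

-1.858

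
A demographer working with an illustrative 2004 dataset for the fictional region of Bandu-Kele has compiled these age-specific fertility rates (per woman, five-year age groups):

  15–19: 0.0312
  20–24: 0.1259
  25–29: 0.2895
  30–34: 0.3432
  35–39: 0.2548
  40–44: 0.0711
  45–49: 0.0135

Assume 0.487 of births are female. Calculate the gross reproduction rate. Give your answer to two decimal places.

Proportion female at birth = 0.487.
Sum of ASFRs = 0.0312 + 0.1259 + 0.2895 + 0.3432 + 0.2548 + 0.0711 + 0.0135 = 1.1292
TFR = 5 × 1.1292 = 5.646
GRR = 0.487 × 5.646 = 2.74960

2.75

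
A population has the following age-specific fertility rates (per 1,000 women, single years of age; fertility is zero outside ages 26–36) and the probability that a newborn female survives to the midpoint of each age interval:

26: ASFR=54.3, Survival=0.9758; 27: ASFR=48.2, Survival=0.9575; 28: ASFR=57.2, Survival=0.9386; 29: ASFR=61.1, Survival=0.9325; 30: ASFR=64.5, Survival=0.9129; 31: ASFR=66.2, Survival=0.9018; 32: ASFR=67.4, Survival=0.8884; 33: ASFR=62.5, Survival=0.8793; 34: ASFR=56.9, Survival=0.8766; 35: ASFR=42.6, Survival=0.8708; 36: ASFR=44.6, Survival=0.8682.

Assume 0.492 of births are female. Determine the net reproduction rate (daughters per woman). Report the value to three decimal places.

0.280

Proportion female at birth = 0.492.
Per-age-group product (1 × ASFR × survival probability):
  26: 1 × 54.3/1000 × 0.9758 = 0.05299
  27: 1 × 48.2/1000 × 0.9575 = 0.04615
  28: 1 × 57.2/1000 × 0.9386 = 0.05369
  29: 1 × 61.1/1000 × 0.9325 = 0.05698
  30: 1 × 64.5/1000 × 0.9129 = 0.05888
  31: 1 × 66.2/1000 × 0.9018 = 0.05970
  32: 1 × 67.4/1000 × 0.8884 = 0.05988
  33: 1 × 62.5/1000 × 0.8793 = 0.05496
  34: 1 × 56.9/1000 × 0.8766 = 0.04988
  35: 1 × 42.6/1000 × 0.8708 = 0.03710
  36: 1 × 44.6/1000 × 0.8682 = 0.03872
Sum = 0.56893
NRR = 0.492 × 0.56893 = 0.27991
With NRR below 1 the population is below replacement fertility.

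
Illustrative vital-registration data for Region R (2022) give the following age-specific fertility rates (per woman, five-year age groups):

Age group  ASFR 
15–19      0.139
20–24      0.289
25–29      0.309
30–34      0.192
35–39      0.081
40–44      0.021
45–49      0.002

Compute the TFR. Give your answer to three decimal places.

5.165

Sum of ASFRs = 0.139 + 0.289 + 0.309 + 0.192 + 0.081 + 0.021 + 0.002 = 1.033
TFR = 5 × 1.033 = 5.165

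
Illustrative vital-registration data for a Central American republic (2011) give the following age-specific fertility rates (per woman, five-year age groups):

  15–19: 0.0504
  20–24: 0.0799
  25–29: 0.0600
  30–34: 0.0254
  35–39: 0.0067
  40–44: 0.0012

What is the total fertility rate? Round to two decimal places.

1.12

Sum of ASFRs = 0.0504 + 0.0799 + 0.0600 + 0.0254 + 0.0067 + 0.0012 = 0.2236
TFR = 5 × 0.2236 = 1.118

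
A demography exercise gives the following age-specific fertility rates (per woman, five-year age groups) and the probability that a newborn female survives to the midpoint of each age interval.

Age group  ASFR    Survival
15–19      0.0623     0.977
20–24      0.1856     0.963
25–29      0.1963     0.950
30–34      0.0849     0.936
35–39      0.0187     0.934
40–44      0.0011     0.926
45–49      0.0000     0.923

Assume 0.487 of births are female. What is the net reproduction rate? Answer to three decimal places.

Proportion female at birth = 0.487.
Survival-weighted fertility by age (5·fₓ·Sₓ):
  15–19: 5 × 0.0623 × 0.977 = 0.30434
  20–24: 5 × 0.1856 × 0.963 = 0.89366
  25–29: 5 × 0.1963 × 0.950 = 0.93243
  30–34: 5 × 0.0849 × 0.936 = 0.39733
  35–39: 5 × 0.0187 × 0.934 = 0.08733
  40–44: 5 × 0.0011 × 0.926 = 0.00509
  45–49: 5 × 0.0000 × 0.923 = 0.00000
Sum = 2.62018
NRR = 0.487 × 2.62018 = 1.27603

1.276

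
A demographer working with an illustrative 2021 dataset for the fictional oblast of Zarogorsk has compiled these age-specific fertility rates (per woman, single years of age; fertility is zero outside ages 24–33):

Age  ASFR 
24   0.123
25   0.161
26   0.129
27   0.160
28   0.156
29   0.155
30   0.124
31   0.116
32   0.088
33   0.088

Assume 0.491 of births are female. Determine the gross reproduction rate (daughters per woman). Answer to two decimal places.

0.64

Proportion female at birth = 0.491.
Sum of ASFRs = 0.123 + 0.161 + 0.129 + 0.160 + 0.156 + 0.155 + 0.124 + 0.116 + 0.088 + 0.088 = 1.300
TFR = 1.3
GRR = 0.491 × 1.3 = 0.63830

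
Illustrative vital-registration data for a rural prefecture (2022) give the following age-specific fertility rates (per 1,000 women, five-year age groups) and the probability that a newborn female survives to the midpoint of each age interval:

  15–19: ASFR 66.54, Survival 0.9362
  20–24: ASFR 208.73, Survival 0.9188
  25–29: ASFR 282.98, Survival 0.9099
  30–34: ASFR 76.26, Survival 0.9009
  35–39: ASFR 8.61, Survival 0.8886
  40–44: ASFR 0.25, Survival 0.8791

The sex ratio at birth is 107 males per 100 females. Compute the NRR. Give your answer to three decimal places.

Proportion female at birth = 100 / (100 + 107) = 0.48309.
Weighting each age-specific rate by interval width and survival:
  15–19: 5 × 66.54/1000 × 0.9362 = 0.31147
  20–24: 5 × 208.73/1000 × 0.9188 = 0.95891
  25–29: 5 × 282.98/1000 × 0.9099 = 1.28742
  30–34: 5 × 76.26/1000 × 0.9009 = 0.34351
  35–39: 5 × 8.61/1000 × 0.8886 = 0.03825
  40–44: 5 × 0.25/1000 × 0.8791 = 0.00110
Sum = 2.94066
NRR = 0.48309 × 2.94066 = 1.42060

1.421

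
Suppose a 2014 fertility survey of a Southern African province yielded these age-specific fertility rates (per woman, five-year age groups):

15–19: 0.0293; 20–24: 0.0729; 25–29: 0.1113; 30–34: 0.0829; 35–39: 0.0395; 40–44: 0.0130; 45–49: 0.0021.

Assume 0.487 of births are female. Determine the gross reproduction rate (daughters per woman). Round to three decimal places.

0.855

Proportion female at birth = 0.487.
Sum of ASFRs = 0.0293 + 0.0729 + 0.1113 + 0.0829 + 0.0395 + 0.0130 + 0.0021 = 0.3510
TFR = 5 × 0.3510 = 1.755
GRR = 0.487 × 1.755 = 0.85469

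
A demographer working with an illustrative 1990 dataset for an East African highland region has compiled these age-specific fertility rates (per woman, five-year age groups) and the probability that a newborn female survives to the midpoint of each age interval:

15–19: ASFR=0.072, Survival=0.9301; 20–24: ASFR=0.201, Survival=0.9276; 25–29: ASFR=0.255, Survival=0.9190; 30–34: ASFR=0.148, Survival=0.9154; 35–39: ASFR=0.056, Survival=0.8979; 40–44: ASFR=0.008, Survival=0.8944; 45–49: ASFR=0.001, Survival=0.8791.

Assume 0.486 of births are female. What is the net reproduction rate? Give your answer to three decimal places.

Proportion female at birth = 0.486.
Each age group contributes 5 × ASFR × survival:
  15–19: 5 × 0.072 × 0.9301 = 0.33484
  20–24: 5 × 0.201 × 0.9276 = 0.93224
  25–29: 5 × 0.255 × 0.9190 = 1.17173
  30–34: 5 × 0.148 × 0.9154 = 0.67740
  35–39: 5 × 0.056 × 0.8979 = 0.25141
  40–44: 5 × 0.008 × 0.8944 = 0.03578
  45–49: 5 × 0.001 × 0.8791 = 0.00440
Sum = 3.40780
NRR = 0.486 × 3.40780 = 1.65619
An NRR exceeding 1 indicates intrinsic growth under these rates.

1.656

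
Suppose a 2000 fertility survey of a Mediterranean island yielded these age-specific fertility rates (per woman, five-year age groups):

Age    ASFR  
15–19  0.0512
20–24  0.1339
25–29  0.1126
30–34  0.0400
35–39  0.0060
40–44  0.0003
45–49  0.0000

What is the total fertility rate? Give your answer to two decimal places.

1.72

Sum of ASFRs = 0.0512 + 0.1339 + 0.1126 + 0.0400 + 0.0060 + 0.0003 + 0.0000 = 0.3440
TFR = 5 × 0.3440 = 1.72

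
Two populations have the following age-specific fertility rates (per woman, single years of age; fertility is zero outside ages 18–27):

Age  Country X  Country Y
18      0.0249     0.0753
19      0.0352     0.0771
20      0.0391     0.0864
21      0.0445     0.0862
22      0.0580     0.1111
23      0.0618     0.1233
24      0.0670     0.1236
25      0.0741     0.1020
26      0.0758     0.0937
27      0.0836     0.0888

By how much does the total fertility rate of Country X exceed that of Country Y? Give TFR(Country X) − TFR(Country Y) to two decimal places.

-0.40

Country X:
  Sum of ASFRs = 0.0249 + 0.0352 + 0.0391 + 0.0445 + 0.0580 + 0.0618 + 0.0670 + 0.0741 + 0.0758 + 0.0836 = 0.5640
  TFR = 0.564
Country Y:
  Sum of ASFRs = 0.0753 + 0.0771 + 0.0864 + 0.0862 + 0.1111 + 0.1233 + 0.1236 + 0.1020 + 0.0937 + 0.0888 = 0.9675
  TFR = 0.9675
Difference = 0.564 − 0.9675 = -0.4035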